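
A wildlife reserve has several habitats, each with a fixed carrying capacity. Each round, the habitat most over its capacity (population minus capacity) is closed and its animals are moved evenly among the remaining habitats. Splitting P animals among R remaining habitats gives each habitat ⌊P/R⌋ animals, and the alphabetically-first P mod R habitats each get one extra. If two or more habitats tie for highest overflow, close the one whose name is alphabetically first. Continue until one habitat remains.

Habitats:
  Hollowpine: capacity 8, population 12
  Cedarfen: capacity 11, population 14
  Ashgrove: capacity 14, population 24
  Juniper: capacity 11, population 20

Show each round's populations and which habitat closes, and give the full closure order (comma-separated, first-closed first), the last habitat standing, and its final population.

Closure order: Ashgrove, Juniper, Hollowpine
Last habitat: Cedarfen with 70 animals

Round 1: Ashgrove=24 Cedarfen=14 Hollowpine=12 Juniper=20 → close Ashgrove (overflow 10)
  24÷3 = 8 each, +1 to first 0
Round 2: Cedarfen=22 Hollowpine=20 Juniper=28 → close Juniper (overflow 17)
  28÷2 = 14 each, +1 to first 0
Round 3: Cedarfen=36 Hollowpine=34 → close Hollowpine (overflow 26)
  34÷1 = 34 each, +1 to first 0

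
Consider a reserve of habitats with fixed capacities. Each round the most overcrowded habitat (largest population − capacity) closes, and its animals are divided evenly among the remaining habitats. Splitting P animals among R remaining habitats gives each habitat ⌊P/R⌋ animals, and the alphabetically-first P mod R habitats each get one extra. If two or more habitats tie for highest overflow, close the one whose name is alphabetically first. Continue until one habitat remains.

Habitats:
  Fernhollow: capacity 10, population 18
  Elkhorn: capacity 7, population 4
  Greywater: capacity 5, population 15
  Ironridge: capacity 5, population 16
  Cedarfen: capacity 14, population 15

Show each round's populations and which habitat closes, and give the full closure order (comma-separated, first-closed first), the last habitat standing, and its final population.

Round 1: Cedarfen=15 Elkhorn=4 Fernhollow=18 Greywater=15 Ironridge=16 → close Ironridge (overflow 11)
  16÷4 = 4 each, +1 to first 0
Round 2: Cedarfen=19 Elkhorn=8 Fernhollow=22 Greywater=19 → close Greywater (overflow 14)
  19÷3 = 6 each, +1 to first 1
Round 3: Cedarfen=26 Elkhorn=14 Fernhollow=28 → close Fernhollow (overflow 18)
  28÷2 = 14 each, +1 to first 0
Round 4: Cedarfen=40 Elkhorn=28 → close Cedarfen (overflow 26)
  40÷1 = 40 each, +1 to first 0

Closure order: Ironridge, Greywater, Fernhollow, Cedarfen
Last habitat: Elkhorn with 68 animals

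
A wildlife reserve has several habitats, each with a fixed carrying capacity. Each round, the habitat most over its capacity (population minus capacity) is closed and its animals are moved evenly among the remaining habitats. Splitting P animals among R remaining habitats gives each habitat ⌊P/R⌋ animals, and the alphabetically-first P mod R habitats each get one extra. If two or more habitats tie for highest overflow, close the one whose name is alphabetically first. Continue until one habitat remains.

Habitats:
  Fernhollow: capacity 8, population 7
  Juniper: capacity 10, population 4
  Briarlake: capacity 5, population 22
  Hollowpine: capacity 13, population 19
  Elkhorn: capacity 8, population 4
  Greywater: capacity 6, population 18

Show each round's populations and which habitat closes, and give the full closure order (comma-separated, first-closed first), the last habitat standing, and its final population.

Round 1: Briarlake=22 Elkhorn=4 Fernhollow=7 Greywater=18 Hollowpine=19 Juniper=4 → close Briarlake (overflow 17)
  22÷5 = 4 each, +1 to first 2
Round 2: Elkhorn=9 Fernhollow=12 Greywater=22 Hollowpine=23 Juniper=8 → close Greywater (overflow 16)
  22÷4 = 5 each, +1 to first 2
Round 3: Elkhorn=15 Fernhollow=18 Hollowpine=28 Juniper=13 → close Hollowpine (overflow 15)
  28÷3 = 9 each, +1 to first 1
Round 4: Elkhorn=25 Fernhollow=27 Juniper=22 → close Fernhollow (overflow 19)
  27÷2 = 13 each, +1 to first 1
Round 5: Elkhorn=39 Juniper=35 → close Elkhorn (overflow 31)
  39÷1 = 39 each, +1 to first 0

Closure order: Briarlake, Greywater, Hollowpine, Fernhollow, Elkhorn
Last habitat: Juniper with 74 animals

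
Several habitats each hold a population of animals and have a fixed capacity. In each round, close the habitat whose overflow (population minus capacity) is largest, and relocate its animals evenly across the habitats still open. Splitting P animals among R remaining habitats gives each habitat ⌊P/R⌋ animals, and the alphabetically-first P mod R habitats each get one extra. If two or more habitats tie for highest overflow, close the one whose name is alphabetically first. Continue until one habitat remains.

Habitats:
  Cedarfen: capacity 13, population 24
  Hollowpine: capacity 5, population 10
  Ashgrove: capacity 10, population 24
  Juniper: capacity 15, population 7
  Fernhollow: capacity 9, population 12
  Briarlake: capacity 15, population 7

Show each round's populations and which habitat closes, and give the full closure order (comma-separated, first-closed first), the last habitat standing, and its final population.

Round 1: Ashgrove=24 Briarlake=7 Cedarfen=24 Fernhollow=12 Hollowpine=10 Juniper=7 → close Ashgrove (overflow 14)
  24÷5 = 4 each, +1 to first 4
Round 2: Briarlake=12 Cedarfen=29 Fernhollow=17 Hollowpine=15 Juniper=11 → close Cedarfen (overflow 16)
  29÷4 = 7 each, +1 to first 1
Round 3: Briarlake=20 Fernhollow=24 Hollowpine=22 Juniper=18 → close Hollowpine (overflow 17)
  22÷3 = 7 each, +1 to first 1
Round 4: Briarlake=28 Fernhollow=31 Juniper=25 → close Fernhollow (overflow 22)
  31÷2 = 15 each, +1 to first 1
Round 5: Briarlake=44 Juniper=40 → close Briarlake (overflow 29)
  44÷1 = 44 each, +1 to first 0

Closure order: Ashgrove, Cedarfen, Hollowpine, Fernhollow, Briarlake
Last habitat: Juniper with 84 animals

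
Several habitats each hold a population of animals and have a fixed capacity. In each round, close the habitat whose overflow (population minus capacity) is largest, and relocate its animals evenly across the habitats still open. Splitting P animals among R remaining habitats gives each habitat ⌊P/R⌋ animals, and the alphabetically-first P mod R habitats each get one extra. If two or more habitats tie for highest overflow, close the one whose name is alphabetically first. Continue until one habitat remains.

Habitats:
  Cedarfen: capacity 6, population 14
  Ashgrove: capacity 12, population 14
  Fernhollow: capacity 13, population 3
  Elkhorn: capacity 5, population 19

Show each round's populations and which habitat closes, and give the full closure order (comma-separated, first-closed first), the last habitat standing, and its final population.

Closure order: Elkhorn, Cedarfen, Ashgrove
Last habitat: Fernhollow with 50 animals

Round 1: Ashgrove=14 Cedarfen=14 Elkhorn=19 Fernhollow=3 → close Elkhorn (overflow 14)
  19÷3 = 6 each, +1 to first 1
Round 2: Ashgrove=21 Cedarfen=20 Fernhollow=9 → close Cedarfen (overflow 14)
  20÷2 = 10 each, +1 to first 0
Round 3: Ashgrove=31 Fernhollow=19 → close Ashgrove (overflow 19)
  31÷1 = 31 each, +1 to first 0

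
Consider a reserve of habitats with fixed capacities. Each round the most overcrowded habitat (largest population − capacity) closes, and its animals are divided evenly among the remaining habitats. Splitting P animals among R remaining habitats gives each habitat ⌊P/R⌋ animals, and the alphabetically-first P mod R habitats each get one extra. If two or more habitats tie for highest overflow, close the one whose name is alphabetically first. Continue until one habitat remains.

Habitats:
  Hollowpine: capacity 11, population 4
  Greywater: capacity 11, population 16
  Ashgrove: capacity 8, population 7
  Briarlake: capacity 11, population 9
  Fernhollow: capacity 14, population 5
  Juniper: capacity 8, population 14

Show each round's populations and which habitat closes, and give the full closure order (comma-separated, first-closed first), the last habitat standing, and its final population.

Round 1: Ashgrove=7 Briarlake=9 Fernhollow=5 Greywater=16 Hollowpine=4 Juniper=14 → close Juniper (overflow 6)
  14÷5 = 2 each, +1 to first 4
Round 2: Ashgrove=10 Briarlake=12 Fernhollow=8 Greywater=19 Hollowpine=6 → close Greywater (overflow 8)
  19÷4 = 4 each, +1 to first 3
Round 3: Ashgrove=15 Briarlake=17 Fernhollow=13 Hollowpine=10 → close Ashgrove (overflow 7)
  15÷3 = 5 each, +1 to first 0
Round 4: Briarlake=22 Fernhollow=18 Hollowpine=15 → close Briarlake (overflow 11)
  22÷2 = 11 each, +1 to first 0
Round 5: Fernhollow=29 Hollowpine=26 → close Fernhollow (overflow 15)
  29÷1 = 29 each, +1 to first 0

Closure order: Juniper, Greywater, Ashgrove, Briarlake, Fernhollow
Last habitat: Hollowpine with 55 animals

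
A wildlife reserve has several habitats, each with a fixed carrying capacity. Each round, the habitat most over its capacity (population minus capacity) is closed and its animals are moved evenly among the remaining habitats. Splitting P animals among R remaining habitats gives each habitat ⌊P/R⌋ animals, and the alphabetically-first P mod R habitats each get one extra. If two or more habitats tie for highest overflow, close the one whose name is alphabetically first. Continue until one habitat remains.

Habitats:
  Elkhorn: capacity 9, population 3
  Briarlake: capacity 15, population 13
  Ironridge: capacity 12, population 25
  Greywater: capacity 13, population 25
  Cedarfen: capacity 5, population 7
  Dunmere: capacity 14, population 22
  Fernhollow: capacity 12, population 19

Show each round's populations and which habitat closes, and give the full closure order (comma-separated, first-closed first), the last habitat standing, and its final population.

Round 1: Briarlake=13 Cedarfen=7 Dunmere=22 Elkhorn=3 Fernhollow=19 Greywater=25 Ironridge=25 → close Ironridge (overflow 13)
  25÷6 = 4 each, +1 to first 1
Round 2: Briarlake=18 Cedarfen=11 Dunmere=26 Elkhorn=7 Fernhollow=23 Greywater=29 → close Greywater (overflow 16)
  29÷5 = 5 each, +1 to first 4
Round 3: Briarlake=24 Cedarfen=17 Dunmere=32 Elkhorn=13 Fernhollow=28 → close Dunmere (overflow 18)
  32÷4 = 8 each, +1 to first 0
Round 4: Briarlake=32 Cedarfen=25 Elkhorn=21 Fernhollow=36 → close Fernhollow (overflow 24)
  36÷3 = 12 each, +1 to first 0
Round 5: Briarlake=44 Cedarfen=37 Elkhorn=33 → close Cedarfen (overflow 32)
  37÷2 = 18 each, +1 to first 1
Round 6: Briarlake=63 Elkhorn=51 → close Briarlake (overflow 48)
  63÷1 = 63 each, +1 to first 0

Closure order: Ironridge, Greywater, Dunmere, Fernhollow, Cedarfen, Briarlake
Last habitat: Elkhorn with 114 animals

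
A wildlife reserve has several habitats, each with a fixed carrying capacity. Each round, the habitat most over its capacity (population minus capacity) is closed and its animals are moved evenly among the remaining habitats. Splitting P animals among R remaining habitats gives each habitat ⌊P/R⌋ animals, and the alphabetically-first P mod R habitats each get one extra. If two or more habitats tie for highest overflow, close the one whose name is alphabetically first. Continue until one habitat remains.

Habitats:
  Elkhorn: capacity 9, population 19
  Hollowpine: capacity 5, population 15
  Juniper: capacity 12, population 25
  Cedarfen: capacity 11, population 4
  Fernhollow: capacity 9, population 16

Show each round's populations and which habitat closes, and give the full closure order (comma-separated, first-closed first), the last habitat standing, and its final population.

Closure order: Juniper, Elkhorn, Hollowpine, Fernhollow
Last habitat: Cedarfen with 79 animals

Round 1: Cedarfen=4 Elkhorn=19 Fernhollow=16 Hollowpine=15 Juniper=25 → close Juniper (overflow 13)
  25÷4 = 6 each, +1 to first 1
Round 2: Cedarfen=11 Elkhorn=25 Fernhollow=22 Hollowpine=21 → close Elkhorn (overflow 16)
  25÷3 = 8 each, +1 to first 1
Round 3: Cedarfen=20 Fernhollow=30 Hollowpine=29 → close Hollowpine (overflow 24)
  29÷2 = 14 each, +1 to first 1
Round 4: Cedarfen=35 Fernhollow=44 → close Fernhollow (overflow 35)
  44÷1 = 44 each, +1 to first 0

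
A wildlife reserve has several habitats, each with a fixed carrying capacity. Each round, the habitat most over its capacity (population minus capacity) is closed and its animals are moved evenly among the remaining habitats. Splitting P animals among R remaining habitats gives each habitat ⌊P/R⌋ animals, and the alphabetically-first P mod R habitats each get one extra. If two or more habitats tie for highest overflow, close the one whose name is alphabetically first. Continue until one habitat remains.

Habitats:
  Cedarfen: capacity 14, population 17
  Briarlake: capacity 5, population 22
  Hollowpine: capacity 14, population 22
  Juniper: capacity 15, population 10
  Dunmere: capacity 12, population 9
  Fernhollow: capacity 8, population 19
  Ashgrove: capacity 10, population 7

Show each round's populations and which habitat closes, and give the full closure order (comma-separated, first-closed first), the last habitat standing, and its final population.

Closure order: Briarlake, Fernhollow, Hollowpine, Cedarfen, Ashgrove, Dunmere
Last habitat: Juniper with 106 animals

Round 1: Ashgrove=7 Briarlake=22 Cedarfen=17 Dunmere=9 Fernhollow=19 Hollowpine=22 Juniper=10 → close Briarlake (overflow 17)
  22÷6 = 3 each, +1 to first 4
Round 2: Ashgrove=11 Cedarfen=21 Dunmere=13 Fernhollow=23 Hollowpine=25 Juniper=13 → close Fernhollow (overflow 15)
  23÷5 = 4 each, +1 to first 3
Round 3: Ashgrove=16 Cedarfen=26 Dunmere=18 Hollowpine=29 Juniper=17 → close Hollowpine (overflow 15)
  29÷4 = 7 each, +1 to first 1
Round 4: Ashgrove=24 Cedarfen=33 Dunmere=25 Juniper=24 → close Cedarfen (overflow 19)
  33÷3 = 11 each, +1 to first 0
Round 5: Ashgrove=35 Dunmere=36 Juniper=35 → close Ashgrove (overflow 25)
  35÷2 = 17 each, +1 to first 1
Round 6: Dunmere=54 Juniper=52 → close Dunmere (overflow 42)
  54÷1 = 54 each, +1 to first 0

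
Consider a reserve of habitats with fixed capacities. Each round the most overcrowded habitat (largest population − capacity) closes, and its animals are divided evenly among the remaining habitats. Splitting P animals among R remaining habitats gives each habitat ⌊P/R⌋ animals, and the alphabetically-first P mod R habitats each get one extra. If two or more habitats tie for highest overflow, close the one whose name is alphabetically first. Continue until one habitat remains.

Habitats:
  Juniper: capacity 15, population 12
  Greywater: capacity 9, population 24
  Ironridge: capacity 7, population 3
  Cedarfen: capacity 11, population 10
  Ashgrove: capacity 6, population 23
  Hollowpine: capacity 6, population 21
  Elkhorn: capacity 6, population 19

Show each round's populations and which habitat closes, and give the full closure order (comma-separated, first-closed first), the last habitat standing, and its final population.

Closure order: Ashgrove, Greywater, Hollowpine, Elkhorn, Cedarfen, Ironridge
Last habitat: Juniper with 112 animals

Round 1: Ashgrove=23 Cedarfen=10 Elkhorn=19 Greywater=24 Hollowpine=21 Ironridge=3 Juniper=12 → close Ashgrove (overflow 17)
  23÷6 = 3 each, +1 to first 5
Round 2: Cedarfen=14 Elkhorn=23 Greywater=28 Hollowpine=25 Ironridge=7 Juniper=15 → close Greywater (overflow 19)
  28÷5 = 5 each, +1 to first 3
Round 3: Cedarfen=20 Elkhorn=29 Hollowpine=31 Ironridge=12 Juniper=20 → close Hollowpine (overflow 25)
  31÷4 = 7 each, +1 to first 3
Round 4: Cedarfen=28 Elkhorn=37 Ironridge=20 Juniper=27 → close Elkhorn (overflow 31)
  37÷3 = 12 each, +1 to first 1
Round 5: Cedarfen=41 Ironridge=32 Juniper=39 → close Cedarfen (overflow 30)
  41÷2 = 20 each, +1 to first 1
Round 6: Ironridge=53 Juniper=59 → close Ironridge (overflow 46)
  53÷1 = 53 each, +1 to first 0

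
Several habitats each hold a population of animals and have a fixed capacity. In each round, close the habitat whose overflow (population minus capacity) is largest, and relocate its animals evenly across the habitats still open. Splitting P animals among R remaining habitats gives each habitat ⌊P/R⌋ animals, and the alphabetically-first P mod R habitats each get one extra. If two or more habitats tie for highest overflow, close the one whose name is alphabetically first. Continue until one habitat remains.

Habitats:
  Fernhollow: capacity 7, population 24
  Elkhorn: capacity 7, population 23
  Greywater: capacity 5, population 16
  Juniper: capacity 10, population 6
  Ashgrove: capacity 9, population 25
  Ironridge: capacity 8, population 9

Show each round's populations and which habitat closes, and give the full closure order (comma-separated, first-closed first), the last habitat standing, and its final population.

Round 1: Ashgrove=25 Elkhorn=23 Fernhollow=24 Greywater=16 Ironridge=9 Juniper=6 → close Fernhollow (overflow 17)
  24÷5 = 4 each, +1 to first 4
Round 2: Ashgrove=30 Elkhorn=28 Greywater=21 Ironridge=14 Juniper=10 → close Ashgrove (overflow 21)
  30÷4 = 7 each, +1 to first 2
Round 3: Elkhorn=36 Greywater=29 Ironridge=21 Juniper=17 → close Elkhorn (overflow 29)
  36÷3 = 12 each, +1 to first 0
Round 4: Greywater=41 Ironridge=33 Juniper=29 → close Greywater (overflow 36)
  41÷2 = 20 each, +1 to first 1
Round 5: Ironridge=54 Juniper=49 → close Ironridge (overflow 46)
  54÷1 = 54 each, +1 to first 0

Closure order: Fernhollow, Ashgrove, Elkhorn, Greywater, Ironridge
Last habitat: Juniper with 103 animals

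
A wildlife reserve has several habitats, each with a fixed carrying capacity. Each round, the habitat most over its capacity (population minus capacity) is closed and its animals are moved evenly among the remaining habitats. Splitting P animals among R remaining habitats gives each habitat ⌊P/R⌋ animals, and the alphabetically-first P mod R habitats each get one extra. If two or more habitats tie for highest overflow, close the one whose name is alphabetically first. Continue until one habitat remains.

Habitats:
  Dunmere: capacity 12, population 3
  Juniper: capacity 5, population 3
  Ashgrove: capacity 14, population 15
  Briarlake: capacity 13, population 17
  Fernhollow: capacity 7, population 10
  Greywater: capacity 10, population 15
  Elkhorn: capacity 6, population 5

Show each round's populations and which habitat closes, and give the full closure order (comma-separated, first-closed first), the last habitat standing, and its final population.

Closure order: Greywater, Briarlake, Fernhollow, Ashgrove, Elkhorn, Juniper
Last habitat: Dunmere with 68 animals

Round 1: Ashgrove=15 Briarlake=17 Dunmere=3 Elkhorn=5 Fernhollow=10 Greywater=15 Juniper=3 → close Greywater (overflow 5)
  15÷6 = 2 each, +1 to first 3
Round 2: Ashgrove=18 Briarlake=20 Dunmere=6 Elkhorn=7 Fernhollow=12 Juniper=5 → close Briarlake (overflow 7)
  20÷5 = 4 each, +1 to first 0
Round 3: Ashgrove=22 Dunmere=10 Elkhorn=11 Fernhollow=16 Juniper=9 → close Fernhollow (overflow 9)
  16÷4 = 4 each, +1 to first 0
Round 4: Ashgrove=26 Dunmere=14 Elkhorn=15 Juniper=13 → close Ashgrove (overflow 12)
  26÷3 = 8 each, +1 to first 2
Round 5: Dunmere=23 Elkhorn=24 Juniper=21 → close Elkhorn (overflow 18)
  24÷2 = 12 each, +1 to first 0
Round 6: Dunmere=35 Juniper=33 → close Juniper (overflow 28)
  33÷1 = 33 each, +1 to first 0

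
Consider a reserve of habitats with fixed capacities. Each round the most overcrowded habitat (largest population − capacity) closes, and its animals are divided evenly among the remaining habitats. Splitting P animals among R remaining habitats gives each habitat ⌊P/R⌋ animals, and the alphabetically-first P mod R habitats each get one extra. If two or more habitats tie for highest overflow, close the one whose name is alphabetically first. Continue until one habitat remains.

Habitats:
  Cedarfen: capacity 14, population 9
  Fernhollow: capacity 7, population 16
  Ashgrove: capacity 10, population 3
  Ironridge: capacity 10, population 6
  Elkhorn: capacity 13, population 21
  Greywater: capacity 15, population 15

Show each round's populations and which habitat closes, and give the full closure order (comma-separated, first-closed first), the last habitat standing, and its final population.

Round 1: Ashgrove=3 Cedarfen=9 Elkhorn=21 Fernhollow=16 Greywater=15 Ironridge=6 → close Fernhollow (overflow 9)
  16÷5 = 3 each, +1 to first 1
Round 2: Ashgrove=7 Cedarfen=12 Elkhorn=24 Greywater=18 Ironridge=9 → close Elkhorn (overflow 11)
  24÷4 = 6 each, +1 to first 0
Round 3: Ashgrove=13 Cedarfen=18 Greywater=24 Ironridge=15 → close Greywater (overflow 9)
  24÷3 = 8 each, +1 to first 0
Round 4: Ashgrove=21 Cedarfen=26 Ironridge=23 → close Ironridge (overflow 13)
  23÷2 = 11 each, +1 to first 1
Round 5: Ashgrove=33 Cedarfen=37 → close Ashgrove (overflow 23)
  33÷1 = 33 each, +1 to first 0

Closure order: Fernhollow, Elkhorn, Greywater, Ironridge, Ashgrove
Last habitat: Cedarfen with 70 animals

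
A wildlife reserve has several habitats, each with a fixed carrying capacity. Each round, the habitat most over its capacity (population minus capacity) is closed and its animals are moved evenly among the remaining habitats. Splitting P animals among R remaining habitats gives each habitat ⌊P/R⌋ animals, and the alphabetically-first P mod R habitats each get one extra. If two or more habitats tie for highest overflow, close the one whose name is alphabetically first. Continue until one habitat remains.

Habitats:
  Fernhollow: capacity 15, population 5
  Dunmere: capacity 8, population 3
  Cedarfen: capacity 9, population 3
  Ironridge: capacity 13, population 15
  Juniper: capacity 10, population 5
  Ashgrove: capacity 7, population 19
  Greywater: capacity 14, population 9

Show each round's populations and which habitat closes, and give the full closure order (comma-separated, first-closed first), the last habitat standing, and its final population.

Closure order: Ashgrove, Ironridge, Cedarfen, Dunmere, Greywater, Juniper
Last habitat: Fernhollow with 59 animals

Round 1: Ashgrove=19 Cedarfen=3 Dunmere=3 Fernhollow=5 Greywater=9 Ironridge=15 Juniper=5 → close Ashgrove (overflow 12)
  19÷6 = 3 each, +1 to first 1
Round 2: Cedarfen=7 Dunmere=6 Fernhollow=8 Greywater=12 Ironridge=18 Juniper=8 → close Ironridge (overflow 5)
  18÷5 = 3 each, +1 to first 3
Round 3: Cedarfen=11 Dunmere=10 Fernhollow=12 Greywater=15 Juniper=11 → close Cedarfen (overflow 2)
  11÷4 = 2 each, +1 to first 3
Round 4: Dunmere=13 Fernhollow=15 Greywater=18 Juniper=13 → close Dunmere (overflow 5)
  13÷3 = 4 each, +1 to first 1
Round 5: Fernhollow=20 Greywater=22 Juniper=17 → close Greywater (overflow 8)
  22÷2 = 11 each, +1 to first 0
Round 6: Fernhollow=31 Juniper=28 → close Juniper (overflow 18)
  28÷1 = 28 each, +1 to first 0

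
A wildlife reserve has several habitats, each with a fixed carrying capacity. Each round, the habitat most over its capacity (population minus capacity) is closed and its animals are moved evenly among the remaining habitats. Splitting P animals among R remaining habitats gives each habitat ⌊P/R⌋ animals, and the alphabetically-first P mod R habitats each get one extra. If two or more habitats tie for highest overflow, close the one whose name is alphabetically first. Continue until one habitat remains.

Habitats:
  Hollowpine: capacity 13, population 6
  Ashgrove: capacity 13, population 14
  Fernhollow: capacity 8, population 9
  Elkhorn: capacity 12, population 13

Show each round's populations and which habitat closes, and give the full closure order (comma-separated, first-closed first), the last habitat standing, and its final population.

Closure order: Ashgrove, Elkhorn, Fernhollow
Last habitat: Hollowpine with 42 animals

Round 1: Ashgrove=14 Elkhorn=13 Fernhollow=9 Hollowpine=6 → close Ashgrove (overflow 1)
  14÷3 = 4 each, +1 to first 2
Round 2: Elkhorn=18 Fernhollow=14 Hollowpine=10 → close Elkhorn (overflow 6)
  18÷2 = 9 each, +1 to first 0
Round 3: Fernhollow=23 Hollowpine=19 → close Fernhollow (overflow 15)
  23÷1 = 23 each, +1 to first 0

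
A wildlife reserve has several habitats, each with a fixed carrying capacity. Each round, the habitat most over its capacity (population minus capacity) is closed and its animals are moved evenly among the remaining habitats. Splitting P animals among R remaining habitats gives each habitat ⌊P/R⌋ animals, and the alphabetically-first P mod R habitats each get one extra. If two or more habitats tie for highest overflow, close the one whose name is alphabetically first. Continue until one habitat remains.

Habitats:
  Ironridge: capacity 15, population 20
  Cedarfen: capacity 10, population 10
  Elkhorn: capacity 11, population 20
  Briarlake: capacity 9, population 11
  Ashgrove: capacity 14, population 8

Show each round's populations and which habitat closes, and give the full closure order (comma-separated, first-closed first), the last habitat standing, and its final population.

Closure order: Elkhorn, Ironridge, Briarlake, Cedarfen
Last habitat: Ashgrove with 69 animals

Round 1: Ashgrove=8 Briarlake=11 Cedarfen=10 Elkhorn=20 Ironridge=20 → close Elkhorn (overflow 9)
  20÷4 = 5 each, +1 to first 0
Round 2: Ashgrove=13 Briarlake=16 Cedarfen=15 Ironridge=25 → close Ironridge (overflow 10)
  25÷3 = 8 each, +1 to first 1
Round 3: Ashgrove=22 Briarlake=24 Cedarfen=23 → close Briarlake (overflow 15)
  24÷2 = 12 each, +1 to first 0
Round 4: Ashgrove=34 Cedarfen=35 → close Cedarfen (overflow 25)
  35÷1 = 35 each, +1 to first 0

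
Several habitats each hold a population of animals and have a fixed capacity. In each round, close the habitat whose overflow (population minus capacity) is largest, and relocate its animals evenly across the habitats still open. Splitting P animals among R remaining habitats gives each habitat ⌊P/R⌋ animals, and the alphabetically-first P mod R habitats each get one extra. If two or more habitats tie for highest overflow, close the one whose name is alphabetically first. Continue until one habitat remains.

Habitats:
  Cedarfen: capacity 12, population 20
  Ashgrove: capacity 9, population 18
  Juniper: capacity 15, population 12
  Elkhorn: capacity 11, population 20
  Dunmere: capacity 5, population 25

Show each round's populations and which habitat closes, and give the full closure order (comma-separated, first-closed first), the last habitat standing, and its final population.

Closure order: Dunmere, Ashgrove, Cedarfen, Elkhorn
Last habitat: Juniper with 95 animals

Round 1: Ashgrove=18 Cedarfen=20 Dunmere=25 Elkhorn=20 Juniper=12 → close Dunmere (overflow 20)
  25÷4 = 6 each, +1 to first 1
Round 2: Ashgrove=25 Cedarfen=26 Elkhorn=26 Juniper=18 → close Ashgrove (overflow 16)
  25÷3 = 8 each, +1 to first 1
Round 3: Cedarfen=35 Elkhorn=34 Juniper=26 → close Cedarfen (overflow 23)
  35÷2 = 17 each, +1 to first 1
Round 4: Elkhorn=52 Juniper=43 → close Elkhorn (overflow 41)
  52÷1 = 52 each, +1 to first 0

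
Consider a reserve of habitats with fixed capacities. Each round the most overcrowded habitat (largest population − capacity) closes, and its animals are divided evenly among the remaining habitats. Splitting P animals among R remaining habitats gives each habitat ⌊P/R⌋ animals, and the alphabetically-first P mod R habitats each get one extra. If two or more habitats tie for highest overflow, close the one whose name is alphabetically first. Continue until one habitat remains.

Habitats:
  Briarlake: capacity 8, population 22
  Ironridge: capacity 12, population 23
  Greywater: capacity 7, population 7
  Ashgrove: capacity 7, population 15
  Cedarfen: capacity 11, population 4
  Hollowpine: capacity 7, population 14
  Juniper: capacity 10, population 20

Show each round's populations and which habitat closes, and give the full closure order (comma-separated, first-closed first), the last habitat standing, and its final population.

Closure order: Briarlake, Ironridge, Ashgrove, Juniper, Hollowpine, Greywater
Last habitat: Cedarfen with 105 animals

Round 1: Ashgrove=15 Briarlake=22 Cedarfen=4 Greywater=7 Hollowpine=14 Ironridge=23 Juniper=20 → close Briarlake (overflow 14)
  22÷6 = 3 each, +1 to first 4
Round 2: Ashgrove=19 Cedarfen=8 Greywater=11 Hollowpine=18 Ironridge=26 Juniper=23 → close Ironridge (overflow 14)
  26÷5 = 5 each, +1 to first 1
Round 3: Ashgrove=25 Cedarfen=13 Greywater=16 Hollowpine=23 Juniper=28 → close Ashgrove (overflow 18)
  25÷4 = 6 each, +1 to first 1
Round 4: Cedarfen=20 Greywater=22 Hollowpine=29 Juniper=34 → close Juniper (overflow 24)
  34÷3 = 11 each, +1 to first 1
Round 5: Cedarfen=32 Greywater=33 Hollowpine=40 → close Hollowpine (overflow 33)
  40÷2 = 20 each, +1 to first 0
Round 6: Cedarfen=52 Greywater=53 → close Greywater (overflow 46)
  53÷1 = 53 each, +1 to first 0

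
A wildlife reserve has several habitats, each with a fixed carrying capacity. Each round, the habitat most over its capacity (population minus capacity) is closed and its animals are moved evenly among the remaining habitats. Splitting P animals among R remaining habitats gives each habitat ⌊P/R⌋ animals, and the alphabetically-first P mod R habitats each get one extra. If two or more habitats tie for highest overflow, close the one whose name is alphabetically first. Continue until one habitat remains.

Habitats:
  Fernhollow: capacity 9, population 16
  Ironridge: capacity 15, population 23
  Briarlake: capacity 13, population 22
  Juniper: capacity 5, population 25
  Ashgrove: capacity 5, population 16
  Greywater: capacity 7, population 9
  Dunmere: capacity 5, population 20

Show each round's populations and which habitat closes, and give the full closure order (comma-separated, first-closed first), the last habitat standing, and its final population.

Closure order: Juniper, Dunmere, Ashgrove, Briarlake, Fernhollow, Ironridge
Last habitat: Greywater with 131 animals

Round 1: Ashgrove=16 Briarlake=22 Dunmere=20 Fernhollow=16 Greywater=9 Ironridge=23 Juniper=25 → close Juniper (overflow 20)
  25÷6 = 4 each, +1 to first 1
Round 2: Ashgrove=21 Briarlake=26 Dunmere=24 Fernhollow=20 Greywater=13 Ironridge=27 → close Dunmere (overflow 19)
  24÷5 = 4 each, +1 to first 4
Round 3: Ashgrove=26 Briarlake=31 Fernhollow=25 Greywater=18 Ironridge=31 → close Ashgrove (overflow 21)
  26÷4 = 6 each, +1 to first 2
Round 4: Briarlake=38 Fernhollow=32 Greywater=24 Ironridge=37 → close Briarlake (overflow 25)
  38÷3 = 12 each, +1 to first 2
Round 5: Fernhollow=45 Greywater=37 Ironridge=49 → close Fernhollow (overflow 36)
  45÷2 = 22 each, +1 to first 1
Round 6: Greywater=60 Ironridge=71 → close Ironridge (overflow 56)
  71÷1 = 71 each, +1 to first 0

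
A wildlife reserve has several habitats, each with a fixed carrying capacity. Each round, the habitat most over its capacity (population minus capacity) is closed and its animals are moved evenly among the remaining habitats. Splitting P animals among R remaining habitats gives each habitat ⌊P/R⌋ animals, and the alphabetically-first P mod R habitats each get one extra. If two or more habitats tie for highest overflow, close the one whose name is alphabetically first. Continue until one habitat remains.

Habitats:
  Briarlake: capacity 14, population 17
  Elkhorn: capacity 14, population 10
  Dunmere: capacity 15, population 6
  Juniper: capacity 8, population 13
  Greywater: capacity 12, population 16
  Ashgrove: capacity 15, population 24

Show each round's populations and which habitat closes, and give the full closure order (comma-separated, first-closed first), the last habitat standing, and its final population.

Round 1: Ashgrove=24 Briarlake=17 Dunmere=6 Elkhorn=10 Greywater=16 Juniper=13 → close Ashgrove (overflow 9)
  24÷5 = 4 each, +1 to first 4
Round 2: Briarlake=22 Dunmere=11 Elkhorn=15 Greywater=21 Juniper=17 → close Greywater (overflow 9)
  21÷4 = 5 each, +1 to first 1
Round 3: Briarlake=28 Dunmere=16 Elkhorn=20 Juniper=22 → close Briarlake (overflow 14)
  28÷3 = 9 each, +1 to first 1
Round 4: Dunmere=26 Elkhorn=29 Juniper=31 → close Juniper (overflow 23)
  31÷2 = 15 each, +1 to first 1
Round 5: Dunmere=42 Elkhorn=44 → close Elkhorn (overflow 30)
  44÷1 = 44 each, +1 to first 0

Closure order: Ashgrove, Greywater, Briarlake, Juniper, Elkhorn
Last habitat: Dunmere with 86 animals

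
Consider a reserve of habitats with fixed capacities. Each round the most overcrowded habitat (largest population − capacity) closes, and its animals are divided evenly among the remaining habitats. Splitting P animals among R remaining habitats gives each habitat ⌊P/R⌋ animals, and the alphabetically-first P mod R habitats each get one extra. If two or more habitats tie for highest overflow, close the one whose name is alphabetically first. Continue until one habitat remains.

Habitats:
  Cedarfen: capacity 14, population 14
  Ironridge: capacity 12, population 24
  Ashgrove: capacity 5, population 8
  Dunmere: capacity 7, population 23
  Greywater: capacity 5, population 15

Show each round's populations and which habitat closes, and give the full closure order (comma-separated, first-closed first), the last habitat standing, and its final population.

Closure order: Dunmere, Ironridge, Greywater, Ashgrove
Last habitat: Cedarfen with 84 animals

Round 1: Ashgrove=8 Cedarfen=14 Dunmere=23 Greywater=15 Ironridge=24 → close Dunmere (overflow 16)
  23÷4 = 5 each, +1 to first 3
Round 2: Ashgrove=14 Cedarfen=20 Greywater=21 Ironridge=29 → close Ironridge (overflow 17)
  29÷3 = 9 each, +1 to first 2
Round 3: Ashgrove=24 Cedarfen=30 Greywater=30 → close Greywater (overflow 25)
  30÷2 = 15 each, +1 to first 0
Round 4: Ashgrove=39 Cedarfen=45 → close Ashgrove (overflow 34)
  39÷1 = 39 each, +1 to first 0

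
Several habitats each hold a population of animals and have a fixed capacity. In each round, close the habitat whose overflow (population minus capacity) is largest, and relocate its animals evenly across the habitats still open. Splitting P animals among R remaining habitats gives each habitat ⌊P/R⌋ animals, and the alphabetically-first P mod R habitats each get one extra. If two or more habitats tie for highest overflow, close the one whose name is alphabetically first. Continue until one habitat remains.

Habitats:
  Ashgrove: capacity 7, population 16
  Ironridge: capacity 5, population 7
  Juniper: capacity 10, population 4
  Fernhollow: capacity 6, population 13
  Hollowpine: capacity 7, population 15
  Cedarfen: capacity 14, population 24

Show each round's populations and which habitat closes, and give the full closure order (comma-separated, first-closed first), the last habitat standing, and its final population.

Closure order: Cedarfen, Ashgrove, Fernhollow, Hollowpine, Ironridge
Last habitat: Juniper with 79 animals

Round 1: Ashgrove=16 Cedarfen=24 Fernhollow=13 Hollowpine=15 Ironridge=7 Juniper=4 → close Cedarfen (overflow 10)
  24÷5 = 4 each, +1 to first 4
Round 2: Ashgrove=21 Fernhollow=18 Hollowpine=20 Ironridge=12 Juniper=8 → close Ashgrove (overflow 14)
  21÷4 = 5 each, +1 to first 1
Round 3: Fernhollow=24 Hollowpine=25 Ironridge=17 Juniper=13 → close Fernhollow (overflow 18)
  24÷3 = 8 each, +1 to first 0
Round 4: Hollowpine=33 Ironridge=25 Juniper=21 → close Hollowpine (overflow 26)
  33÷2 = 16 each, +1 to first 1
Round 5: Ironridge=42 Juniper=37 → close Ironridge (overflow 37)
  42÷1 = 42 each, +1 to first 0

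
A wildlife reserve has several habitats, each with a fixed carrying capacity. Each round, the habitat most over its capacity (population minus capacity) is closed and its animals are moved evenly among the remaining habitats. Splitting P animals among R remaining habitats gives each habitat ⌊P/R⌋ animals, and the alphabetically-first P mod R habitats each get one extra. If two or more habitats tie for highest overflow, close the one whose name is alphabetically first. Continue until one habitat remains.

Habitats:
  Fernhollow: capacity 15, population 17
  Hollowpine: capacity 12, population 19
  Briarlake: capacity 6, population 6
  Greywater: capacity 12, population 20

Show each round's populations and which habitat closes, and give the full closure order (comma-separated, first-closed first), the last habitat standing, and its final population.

Closure order: Greywater, Hollowpine, Fernhollow
Last habitat: Briarlake with 62 animals

Round 1: Briarlake=6 Fernhollow=17 Greywater=20 Hollowpine=19 → close Greywater (overflow 8)
  20÷3 = 6 each, +1 to first 2
Round 2: Briarlake=13 Fernhollow=24 Hollowpine=25 → close Hollowpine (overflow 13)
  25÷2 = 12 each, +1 to first 1
Round 3: Briarlake=26 Fernhollow=36 → close Fernhollow (overflow 21)
  36÷1 = 36 each, +1 to first 0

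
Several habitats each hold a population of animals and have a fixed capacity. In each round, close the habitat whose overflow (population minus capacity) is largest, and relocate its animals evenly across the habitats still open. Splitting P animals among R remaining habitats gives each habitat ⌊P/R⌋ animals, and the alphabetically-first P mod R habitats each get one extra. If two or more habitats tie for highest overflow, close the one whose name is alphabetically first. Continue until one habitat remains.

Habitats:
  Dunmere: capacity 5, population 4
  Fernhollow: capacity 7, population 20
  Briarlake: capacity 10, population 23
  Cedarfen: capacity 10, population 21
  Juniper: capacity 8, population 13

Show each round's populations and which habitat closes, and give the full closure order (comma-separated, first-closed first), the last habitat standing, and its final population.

Closure order: Briarlake, Fernhollow, Cedarfen, Juniper
Last habitat: Dunmere with 81 animals

Round 1: Briarlake=23 Cedarfen=21 Dunmere=4 Fernhollow=20 Juniper=13 → close Briarlake (overflow 13)
  23÷4 = 5 each, +1 to first 3
Round 2: Cedarfen=27 Dunmere=10 Fernhollow=26 Juniper=18 → close Fernhollow (overflow 19)
  26÷3 = 8 each, +1 to first 2
Round 3: Cedarfen=36 Dunmere=19 Juniper=26 → close Cedarfen (overflow 26)
  36÷2 = 18 each, +1 to first 0
Round 4: Dunmere=37 Juniper=44 → close Juniper (overflow 36)
  44÷1 = 44 each, +1 to first 0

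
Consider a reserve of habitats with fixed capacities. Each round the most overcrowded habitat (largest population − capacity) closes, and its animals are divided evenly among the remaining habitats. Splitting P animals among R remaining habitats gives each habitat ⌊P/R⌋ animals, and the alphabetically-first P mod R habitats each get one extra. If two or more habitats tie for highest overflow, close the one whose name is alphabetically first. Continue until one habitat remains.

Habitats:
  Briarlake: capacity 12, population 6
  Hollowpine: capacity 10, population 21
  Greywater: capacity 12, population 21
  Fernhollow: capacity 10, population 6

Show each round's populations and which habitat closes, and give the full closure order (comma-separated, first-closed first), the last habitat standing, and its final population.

Round 1: Briarlake=6 Fernhollow=6 Greywater=21 Hollowpine=21 → close Hollowpine (overflow 11)
  21÷3 = 7 each, +1 to first 0
Round 2: Briarlake=13 Fernhollow=13 Greywater=28 → close Greywater (overflow 16)
  28÷2 = 14 each, +1 to first 0
Round 3: Briarlake=27 Fernhollow=27 → close Fernhollow (overflow 17)
  27÷1 = 27 each, +1 to first 0

Closure order: Hollowpine, Greywater, Fernhollow
Last habitat: Briarlake with 54 animals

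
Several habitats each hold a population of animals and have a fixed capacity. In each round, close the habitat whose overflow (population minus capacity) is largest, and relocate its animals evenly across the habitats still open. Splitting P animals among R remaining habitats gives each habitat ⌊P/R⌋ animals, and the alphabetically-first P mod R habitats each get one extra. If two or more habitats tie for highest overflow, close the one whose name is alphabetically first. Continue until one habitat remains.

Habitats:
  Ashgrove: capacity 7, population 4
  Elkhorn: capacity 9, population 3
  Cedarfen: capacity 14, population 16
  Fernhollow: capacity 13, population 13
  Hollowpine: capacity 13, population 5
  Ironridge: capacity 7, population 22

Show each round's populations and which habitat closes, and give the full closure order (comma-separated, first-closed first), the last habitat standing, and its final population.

Round 1: Ashgrove=4 Cedarfen=16 Elkhorn=3 Fernhollow=13 Hollowpine=5 Ironridge=22 → close Ironridge (overflow 15)
  22÷5 = 4 each, +1 to first 2
Round 2: Ashgrove=9 Cedarfen=21 Elkhorn=7 Fernhollow=17 Hollowpine=9 → close Cedarfen (overflow 7)
  21÷4 = 5 each, +1 to first 1
Round 3: Ashgrove=15 Elkhorn=12 Fernhollow=22 Hollowpine=14 → close Fernhollow (overflow 9)
  22÷3 = 7 each, +1 to first 1
Round 4: Ashgrove=23 Elkhorn=19 Hollowpine=21 → close Ashgrove (overflow 16)
  23÷2 = 11 each, +1 to first 1
Round 5: Elkhorn=31 Hollowpine=32 → close Elkhorn (overflow 22)
  31÷1 = 31 each, +1 to first 0

Closure order: Ironridge, Cedarfen, Fernhollow, Ashgrove, Elkhorn
Last habitat: Hollowpine with 63 animals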